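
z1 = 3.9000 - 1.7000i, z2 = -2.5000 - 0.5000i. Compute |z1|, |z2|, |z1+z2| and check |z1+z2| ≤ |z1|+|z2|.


|z1| = sqrt(3.9^2 + (-1.7)^2) = sqrt(18.1) = 4.2544
|z2| = sqrt((-2.5)^2 + (-0.5)^2) = sqrt(6.5) = 2.5495
z1+z2 = 1.4000 - 2.2000i
|z1+z2| = sqrt(6.8) = 2.6077
|z1|+|z2| = 4.2544 + 2.5495 = 6.8039

|z1+z2| = 2.6077 ≤ |z1|+|z2| = 6.8039 (verified)


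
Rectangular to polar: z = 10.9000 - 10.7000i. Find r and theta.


r = sqrt(118.81+114.49) = sqrt(233.3) = 15.2742
theta = atan2(-10.7, 10.9) = -44.4695 degrees

r = 15.2742, theta = -44.4695 degrees


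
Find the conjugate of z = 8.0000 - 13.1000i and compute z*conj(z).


z_bar = 8.0000 + 13.1000i
z*z_bar = 8^2 + (-13.1)^2 = 64 + 171.61 = 235.61

z_bar = 8.0000 + 13.1000i, z*z_bar = 235.61


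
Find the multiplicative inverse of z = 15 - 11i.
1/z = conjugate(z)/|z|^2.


|z|^2 = 225+121 = 346
1/z = (15 + 11i)/346

1/z = 0.0434 + 0.0318i


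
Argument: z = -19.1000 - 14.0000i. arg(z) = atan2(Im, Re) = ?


Re = -19.1, Im = -14
arg = atan2(-14, -19.1) = -143.7592 degrees

arg(z) = -143.7592 degrees


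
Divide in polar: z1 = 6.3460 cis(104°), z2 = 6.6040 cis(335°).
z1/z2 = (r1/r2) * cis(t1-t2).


r = 6.3460 / 6.6040 = 0.9609
theta = 104° - 335° = -231° = 129° (mod 360)

0.9609 cis(129°)


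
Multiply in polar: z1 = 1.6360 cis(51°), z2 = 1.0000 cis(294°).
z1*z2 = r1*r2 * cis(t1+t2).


r = 1.6360 * 1.0000 = 1.6360
theta = 51° + 294° = 345° = 345° (mod 360)

1.6360 cis(345°)


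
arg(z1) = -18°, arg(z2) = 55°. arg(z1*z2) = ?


arg(z1*z2) = -18° + 55° = 37°
Normalized to (-180°, 180°]: 37°

37°


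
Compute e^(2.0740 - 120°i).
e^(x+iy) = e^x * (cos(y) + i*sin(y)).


e^2.0740 = 7.9566
cos(-120°) = -0.5
sin(-120°) = -0.866025
Real = 7.9566*(-0.5) = -3.9783
Imag = 7.9566*(-0.866025) = -6.8906

-3.9783 - 6.8906i


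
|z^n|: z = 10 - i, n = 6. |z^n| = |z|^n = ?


|z| = sqrt(100+1) = sqrt(101) = 10.0499
|z^6| = |z|^6 = (sqrt(101))^6 = 101^3 = 1030301

|z^6| = 1030301


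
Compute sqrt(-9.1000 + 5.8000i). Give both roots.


|z| = sqrt(82.81+33.64) = 10.7912
sqrt((|z|+a)/2) = sqrt((10.7912+(-9.1))/2) = sqrt(0.8456) = 0.9196
sqrt((|z|-a)/2) = sqrt((10.7912-(-9.1))/2) = sqrt(9.9456) = 3.1537

±(0.9196 + 3.1537i) i.e. 0.9196 + 3.1537i and -0.9196 - 3.1537i


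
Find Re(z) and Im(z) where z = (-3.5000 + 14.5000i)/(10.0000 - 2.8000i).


Multiply by conjugate: (-3.5000 + 14.5000i)(10.0000 + 2.8000i) / (10^2 + (-2.8)^2)
Numerator real = -3.5*10 + 14.5*(-2.8) = -75.6
Numerator imag = 14.5*10 - (-3.5)*(-2.8) = 135.2
Denominator = 107.84
Re(z) = -75.6/107.84 = -0.7010
Im(z) = 135.2/107.84 = 1.2537

Re(z) = -0.7010, Im(z) = 1.2537


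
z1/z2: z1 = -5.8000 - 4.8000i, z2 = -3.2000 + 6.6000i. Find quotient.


Conjugate of z2 = -3.2000 - 6.6000i
Numerator: (-5.8000 - 4.8000i)(-3.2000 - 6.6000i) = -13.1200 + 53.6400i
Denominator: (-3.2)^2 + 6.6^2 = 53.8
Result = (-13.1200 + 53.6400i)/53.8

-0.2439 + 0.9970i


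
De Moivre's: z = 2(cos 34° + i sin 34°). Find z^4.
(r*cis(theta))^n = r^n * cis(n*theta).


r^4 = 2^4 = 16
n*theta = 4*34° = 136° = 136° (mod 360)
a = 16*cos(136°) = -11.5094
b = 16*sin(136°) = 11.1145

16 cis(136°) = -11.5094 + 11.1145i


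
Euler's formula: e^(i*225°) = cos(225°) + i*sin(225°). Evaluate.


cos(225°) = -0.7071
sin(225°) = -0.7071

e^(i*225°) = -0.7071 - 0.7071i


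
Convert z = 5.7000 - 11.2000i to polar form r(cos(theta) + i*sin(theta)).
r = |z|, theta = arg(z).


r = sqrt(32.49+125.44) = sqrt(157.93) = 12.5670
theta = atan2(-11.2, 5.7) = -63.0272 degrees

r = 12.5670, theta = -63.0272 degrees


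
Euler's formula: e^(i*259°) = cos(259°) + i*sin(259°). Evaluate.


cos(259°) = -0.1908
sin(259°) = -0.9816

e^(i*259°) = -0.1908 - 0.9816i


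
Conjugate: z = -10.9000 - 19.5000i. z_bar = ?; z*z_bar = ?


z_bar = -10.9000 + 19.5000i
z*z_bar = (-10.9)^2 + (-19.5)^2 = 118.81 + 380.25 = 499.06

z_bar = -10.9000 + 19.5000i, z*z_bar = 499.06


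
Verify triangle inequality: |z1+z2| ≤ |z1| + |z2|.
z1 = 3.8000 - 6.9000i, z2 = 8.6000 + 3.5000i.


|z1| = sqrt(3.8^2 + (-6.9)^2) = sqrt(62.05) = 7.8772
|z2| = sqrt(8.6^2 + 3.5^2) = sqrt(86.21) = 9.2849
z1+z2 = 12.4000 - 3.4000i
|z1+z2| = sqrt(165.32) = 12.8577
|z1|+|z2| = 7.8772 + 9.2849 = 17.1621

|z1+z2| = 12.8577 ≤ |z1|+|z2| = 17.1621 (verified)


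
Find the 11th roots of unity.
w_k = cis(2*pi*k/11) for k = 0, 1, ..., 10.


The 11th roots of unity are cis(360k/11°) for k=0..10
Angle step = 360/11 = 32.7273°
Primitive root: cis(32.7273°)
Primitive root = 0.8413 + 0.5406i

11 roots at angles: 0°, 32.7273°, 65.4545°, 98.1818°, 130.9091°, 163.6364°, 196.3636°, 229.0909°, 261.8182°, 294.5455°, 327.2727°


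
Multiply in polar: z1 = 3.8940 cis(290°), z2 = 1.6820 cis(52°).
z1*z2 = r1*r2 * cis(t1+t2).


r = 3.8940 * 1.6820 = 6.5497
theta = 290° + 52° = 342° = 342° (mod 360)

6.5497 cis(342°)


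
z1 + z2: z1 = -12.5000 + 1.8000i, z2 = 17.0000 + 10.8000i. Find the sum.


Real: -12.5 + 17 = 4.5
Imag: 1.8 + 10.8 = 12.6

4.5000 + 12.6000i


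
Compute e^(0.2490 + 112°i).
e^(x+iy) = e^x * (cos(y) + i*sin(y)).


e^0.2490 = 1.2827
cos(112°) = -0.3746
sin(112°) = 0.9272
Real = 1.2827*(-0.3746) = -0.4805
Imag = 1.2827*0.9272 = 1.1893

-0.4805 + 1.1893i


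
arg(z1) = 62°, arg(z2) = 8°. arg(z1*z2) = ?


arg(z1*z2) = 62° + 8° = 70°
Normalized to (-180°, 180°]: 70°

70°


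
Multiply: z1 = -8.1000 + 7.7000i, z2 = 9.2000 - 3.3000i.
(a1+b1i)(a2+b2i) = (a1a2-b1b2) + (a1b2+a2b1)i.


Real = -8.1*9.2 - 7.7*(-3.3) = -74.52 - (-25.41) = -49.11
Imag = -8.1*(-3.3) + 9.2*7.7 = 26.73 + 70.84 = 97.57

-49.1100 + 97.5700i


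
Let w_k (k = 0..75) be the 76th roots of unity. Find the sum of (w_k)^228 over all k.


The roots are w_k = w^k with w = e^(2*pi*i/76), and (w^k)^228 = (w^228)^k.
So S = 1 + u + u^2 + ... + u^(75) with u = w^228.
228 = 3*76 + 0, so 228 is a multiple of 76 and u = (w^76)^3 = 1.
Every one of the 76 terms equals 1: S = 76

S = 76


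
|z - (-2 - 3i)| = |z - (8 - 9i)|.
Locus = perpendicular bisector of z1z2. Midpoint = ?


Equal distances means the locus is the perpendicular bisector of z1 and z2.
Midpoint = ((-2+8)/2, (-3+(-9))/2) = (3.0000, -6.0000)

Perpendicular bisector through (3.0000, -6.0000)


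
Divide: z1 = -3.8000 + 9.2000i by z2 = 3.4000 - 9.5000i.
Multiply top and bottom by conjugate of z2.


Conjugate of z2 = 3.4000 + 9.5000i
Numerator: (-3.8000 + 9.2000i)(3.4000 + 9.5000i) = -100.3200 - 4.8200i
Denominator: 3.4^2 + (-9.5)^2 = 101.81
Result = (-100.3200 - 4.8200i)/101.81

-0.9854 - 0.0473i


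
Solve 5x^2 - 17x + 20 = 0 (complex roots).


disc = (-17)^2 - 4*5*20 = 289 - 400 = -111
sqrt(|disc|) = sqrt(111) = 10.5357
Real part = 17/(2*5) = 1.7000
Imag part = 10.5357/(2*5) = 1.0536

1.7000 ± 1.0536i


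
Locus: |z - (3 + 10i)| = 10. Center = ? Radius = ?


|z - z0| = r is a circle with center z0 and radius r.
Center = (3, 10), radius = 10

Circle with center (3, 10) and radius 10


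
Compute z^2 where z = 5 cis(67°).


r^2 = 5^2 = 25
n*theta = 2*67° = 134° = 134° (mod 360)
a = 25*cos(134°) = -17.3665
b = 25*sin(134°) = 17.9835

25 cis(134°) = -17.3665 + 17.9835i


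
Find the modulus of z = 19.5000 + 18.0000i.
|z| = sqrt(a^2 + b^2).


|z| = sqrt(19.5^2 + 18^2) = sqrt(380.25 + 324) = sqrt(704.25) = 26.5377

|z| = 26.5377


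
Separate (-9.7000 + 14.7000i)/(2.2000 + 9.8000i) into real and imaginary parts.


Multiply by conjugate: (-9.7000 + 14.7000i)(2.2000 - 9.8000i) / (2.2^2 + 9.8^2)
Numerator real = -9.7*2.2 + 14.7*9.8 = 122.72
Numerator imag = 14.7*2.2 - (-9.7)*9.8 = 127.4
Denominator = 100.88
Re(z) = 122.72/100.88 = 1.2165
Im(z) = 127.4/100.88 = 1.2629

Re(z) = 1.2165, Im(z) = 1.2629


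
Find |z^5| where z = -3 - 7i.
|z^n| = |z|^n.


|z| = sqrt(9+49) = sqrt(58) = 7.6158
|z^5| = |z|^5 = (sqrt(58))^5 = 58^2 * sqrt(58) = 3364*sqrt(58)

|z^5| = 3364*sqrt(58) ≈ 25619.4607


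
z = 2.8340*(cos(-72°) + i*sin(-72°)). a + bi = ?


a = 2.8340*cos(-72°) = 2.8340*0.30902 = 0.8758
b = 2.8340*sin(-72°) = 2.8340*(-0.95106) = -2.6953

0.8758 - 2.6953i


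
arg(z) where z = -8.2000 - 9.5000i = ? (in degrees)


Re = -8.2, Im = -9.5
arg = atan2(-9.5, -8.2) = -130.7994 degrees

arg(z) = -130.7994 degrees


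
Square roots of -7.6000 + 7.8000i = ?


|z| = sqrt(57.76+60.84) = 10.8904
sqrt((|z|+a)/2) = sqrt((10.8904+(-7.6))/2) = sqrt(1.6452) = 1.2826
sqrt((|z|-a)/2) = sqrt((10.8904-(-7.6))/2) = sqrt(9.2452) = 3.0406

±(1.2826 + 3.0406i) i.e. 1.2826 + 3.0406i and -1.2826 - 3.0406i


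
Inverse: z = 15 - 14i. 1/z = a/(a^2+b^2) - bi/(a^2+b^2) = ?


|z|^2 = 225+196 = 421
1/z = (15 + 14i)/421

1/z = 0.0356 + 0.0333i


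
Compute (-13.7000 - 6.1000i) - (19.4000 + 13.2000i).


Real: -13.7 - 19.4 = -33.1
Imag: -6.1 - 13.2 = -19.3

-33.1000 - 19.3000i


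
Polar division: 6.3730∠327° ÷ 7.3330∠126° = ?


r = 6.3730 / 7.3330 = 0.8691
theta = 327° - 126° = 201° = 201° (mod 360)

0.8691 cis(201°)


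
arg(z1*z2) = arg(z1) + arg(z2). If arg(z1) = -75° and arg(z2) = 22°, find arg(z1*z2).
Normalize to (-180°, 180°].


arg(z1*z2) = -75° + 22° = -53°
Normalized to (-180°, 180°]: -53°

-53°


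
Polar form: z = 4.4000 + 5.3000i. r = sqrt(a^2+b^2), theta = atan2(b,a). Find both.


r = sqrt(19.36+28.09) = sqrt(47.45) = 6.8884
theta = atan2(5.3, 4.4) = 50.3009 degrees

r = 6.8884, theta = 50.3009 degrees


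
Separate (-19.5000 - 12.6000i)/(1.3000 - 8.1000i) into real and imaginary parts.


Multiply by conjugate: (-19.5000 - 12.6000i)(1.3000 + 8.1000i) / (1.3^2 + (-8.1)^2)
Numerator real = -19.5*1.3 - (12.6)*(-8.1) = 76.71
Numerator imag = -12.6*1.3 - (-19.5)*(-8.1) = -174.33
Denominator = 67.3
Re(z) = 76.71/67.3 = 1.1398
Im(z) = -174.33/67.3 = -2.5903

Re(z) = 1.1398, Im(z) = -2.5903


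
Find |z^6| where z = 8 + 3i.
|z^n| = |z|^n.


|z| = sqrt(64+9) = sqrt(73) = 8.5440
|z^6| = |z|^6 = (sqrt(73))^6 = 73^3 = 389017

|z^6| = 389017


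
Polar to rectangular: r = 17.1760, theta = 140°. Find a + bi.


a = 17.1760*cos(140°) = 17.1760*(-0.766044) = -13.1576
b = 17.1760*sin(140°) = 17.1760*0.642788 = 11.0405

-13.1576 + 11.0405i


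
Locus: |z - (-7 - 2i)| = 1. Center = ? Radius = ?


|z - z0| = r is a circle with center z0 and radius r.
Center = (-7, -2), radius = 1

Circle with center (-7, -2) and radius 1


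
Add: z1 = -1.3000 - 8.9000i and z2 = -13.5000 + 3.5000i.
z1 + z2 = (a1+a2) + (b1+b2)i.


Real: -1.3 - 13.5 = -14.8
Imag: -8.9 + 3.5 = -5.4

-14.8000 - 5.4000i


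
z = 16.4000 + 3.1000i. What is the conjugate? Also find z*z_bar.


z_bar = 16.4000 - 3.1000i
z*z_bar = 16.4^2 + 3.1^2 = 268.96 + 9.61 = 278.57

z_bar = 16.4000 - 3.1000i, z*z_bar = 278.57


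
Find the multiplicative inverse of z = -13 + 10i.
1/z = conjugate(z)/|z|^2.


|z|^2 = 169+100 = 269
1/z = (-13 - 10i)/269

1/z = -0.0483 - 0.0372i


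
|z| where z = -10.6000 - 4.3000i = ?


|z| = sqrt((-10.6)^2 + (-4.3)^2) = sqrt(112.36 + 18.49) = sqrt(130.85) = 11.4390

|z| = 11.4390


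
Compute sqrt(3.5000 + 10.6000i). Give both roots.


|z| = sqrt(12.25+112.36) = 11.1629
sqrt((|z|+a)/2) = sqrt((11.1629+3.5)/2) = sqrt(7.3314) = 2.7077
sqrt((|z|-a)/2) = sqrt((11.1629-3.5)/2) = sqrt(3.8314) = 1.9574

±(2.7077 + 1.9574i) i.e. 2.7077 + 1.9574i and -2.7077 - 1.9574i


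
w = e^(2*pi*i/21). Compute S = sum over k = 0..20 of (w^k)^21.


The roots are w_k = w^k with w = e^(2*pi*i/21), and (w^k)^21 = (w^21)^k.
So S = 1 + u + u^2 + ... + u^(20) with u = w^21.
21 = 1*21 + 0, so 21 is a multiple of 21 and u = (w^21)^1 = 1.
Every one of the 21 terms equals 1: S = 21

S = 21


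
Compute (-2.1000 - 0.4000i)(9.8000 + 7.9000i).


Real = -2.1*9.8 - (-0.4)*7.9 = -20.58 - (-3.16) = -17.42
Imag = -2.1*7.9 + 9.8*(-0.4) = -16.59 - (3.92) = -20.51

-17.4200 - 20.5100i


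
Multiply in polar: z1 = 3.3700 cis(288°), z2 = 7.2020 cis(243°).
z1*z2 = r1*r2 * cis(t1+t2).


r = 3.3700 * 7.2020 = 24.2707
theta = 288° + 243° = 531° = 171° (mod 360)

24.2707 cis(171°)


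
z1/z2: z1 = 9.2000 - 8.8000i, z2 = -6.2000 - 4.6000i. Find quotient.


Conjugate of z2 = -6.2000 + 4.6000i
Numerator: (9.2000 - 8.8000i)(-6.2000 + 4.6000i) = -16.5600 + 96.8800i
Denominator: (-6.2)^2 + (-4.6)^2 = 59.6
Result = (-16.5600 + 96.8800i)/59.6

-0.2779 + 1.6255i


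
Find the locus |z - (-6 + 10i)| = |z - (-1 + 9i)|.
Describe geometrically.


Equal distances means the locus is the perpendicular bisector of z1 and z2.
Midpoint = ((-6+(-1))/2, (10+9)/2) = (-3.5000, 9.5000)

Perpendicular bisector through (-3.5000, 9.5000)


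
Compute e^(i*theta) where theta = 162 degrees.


cos(162°) = -0.9511
sin(162°) = 0.3090

e^(i*162°) = -0.9511 + 0.3090i


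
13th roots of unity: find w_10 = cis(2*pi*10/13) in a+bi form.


Angle = 360*10/13 = 276.9231°
a = cos(276.9231°) = 0.1205
b = sin(276.9231°) = -0.9927

0.1205 - 0.9927i


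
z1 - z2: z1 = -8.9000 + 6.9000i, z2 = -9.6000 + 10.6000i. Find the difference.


Real: -8.9 + 9.6 = 0.7
Imag: 6.9 - 10.6 = -3.7

0.7000 - 3.7000i


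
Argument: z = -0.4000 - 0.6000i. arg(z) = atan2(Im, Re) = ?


Re = -0.4, Im = -0.6
arg = atan2(-0.6, -0.4) = -123.6901 degrees

arg(z) = -123.6901 degrees


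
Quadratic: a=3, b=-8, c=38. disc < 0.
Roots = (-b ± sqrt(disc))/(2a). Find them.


disc = (-8)^2 - 4*3*38 = 64 - 456 = -392
sqrt(|disc|) = sqrt(392) = 19.7990
Real part = 8/(2*3) = 1.3333
Imag part = 19.7990/(2*3) = 3.2998

1.3333 ± 3.2998i


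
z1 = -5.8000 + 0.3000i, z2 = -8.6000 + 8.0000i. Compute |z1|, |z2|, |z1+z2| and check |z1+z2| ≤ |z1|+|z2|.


|z1| = sqrt((-5.8)^2 + 0.3^2) = sqrt(33.73) = 5.8078
|z2| = sqrt((-8.6)^2 + 8^2) = sqrt(137.96) = 11.7456
z1+z2 = -14.4000 + 8.3000i
|z1+z2| = sqrt(276.25) = 16.6208
|z1|+|z2| = 5.8078 + 11.7456 = 17.5534

|z1+z2| = 16.6208 ≤ |z1|+|z2| = 17.5534 (verified)


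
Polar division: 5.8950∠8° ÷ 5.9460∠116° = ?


r = 5.8950 / 5.9460 = 0.9914
theta = 8° - 116° = -108° = 252° (mod 360)

0.9914 cis(252°)


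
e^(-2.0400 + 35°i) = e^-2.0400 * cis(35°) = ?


e^-2.0400 = 0.1300
cos(35°) = 0.8192
sin(35°) = 0.5736
Real = 0.1300*0.8192 = 0.1065
Imag = 0.1300*0.5736 = 0.0746

0.1065 + 0.0746i


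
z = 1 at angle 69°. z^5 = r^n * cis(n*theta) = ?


r^5 = 1^5 = 1
n*theta = 5*69° = 345° = 345° (mod 360)
a = 1*cos(345°) = 0.9659
b = 1*sin(345°) = -0.2588

1 cis(345°) = 0.9659 - 0.2588i


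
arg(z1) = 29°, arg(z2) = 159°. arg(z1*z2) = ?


arg(z1*z2) = 29° + 159° = 188°
Normalized to (-180°, 180°]: -172°

-172°


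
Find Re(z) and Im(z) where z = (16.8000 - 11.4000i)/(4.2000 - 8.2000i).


Multiply by conjugate: (16.8000 - 11.4000i)(4.2000 + 8.2000i) / (4.2^2 + (-8.2)^2)
Numerator real = 16.8*4.2 - (11.4)*(-8.2) = 164.04
Numerator imag = -11.4*4.2 - 16.8*(-8.2) = 89.88
Denominator = 84.88
Re(z) = 164.04/84.88 = 1.9326
Im(z) = 89.88/84.88 = 1.0589

Re(z) = 1.9326, Im(z) = 1.0589


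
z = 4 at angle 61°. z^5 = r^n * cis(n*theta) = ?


r^5 = 4^5 = 1024
n*theta = 5*61° = 305° = 305° (mod 360)
a = 1024*cos(305°) = 587.3423
b = 1024*sin(305°) = -838.8117

1024 cis(305°) = 587.3423 - 838.8117i


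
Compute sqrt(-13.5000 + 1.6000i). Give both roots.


|z| = sqrt(182.25+2.56) = 13.5945
sqrt((|z|+a)/2) = sqrt((13.5945+(-13.5))/2) = sqrt(0.0472) = 0.2174
sqrt((|z|-a)/2) = sqrt((13.5945-(-13.5))/2) = sqrt(13.5472) = 3.6807

±(0.2174 + 3.6807i) i.e. 0.2174 + 3.6807i and -0.2174 - 3.6807i


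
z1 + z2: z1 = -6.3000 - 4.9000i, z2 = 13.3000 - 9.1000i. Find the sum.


Real: -6.3 + 13.3 = 7
Imag: -4.9 - 9.1 = -14

7.0000 - 14.0000i


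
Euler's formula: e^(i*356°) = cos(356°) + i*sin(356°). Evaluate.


cos(356°) = 0.9976
sin(356°) = -0.0698

e^(i*356°) = 0.9976 - 0.0698i


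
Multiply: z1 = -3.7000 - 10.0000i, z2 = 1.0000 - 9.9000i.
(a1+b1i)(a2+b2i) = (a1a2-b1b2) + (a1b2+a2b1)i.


Real = -3.7*1 - (-10)*(-9.9) = -3.7 - 99 = -102.7
Imag = -3.7*(-9.9) + 1*(-10) = 36.63 - (10) = 26.63

-102.7000 + 26.6300i


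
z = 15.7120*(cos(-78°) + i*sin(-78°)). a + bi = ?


a = 15.7120*cos(-78°) = 15.7120*0.20791 = 3.2667
b = 15.7120*sin(-78°) = 15.7120*(-0.97815) = -15.3687

3.2667 - 15.3687i


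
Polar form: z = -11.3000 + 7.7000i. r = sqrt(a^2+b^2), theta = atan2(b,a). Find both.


r = sqrt(127.69+59.29) = sqrt(186.98) = 13.6741
theta = atan2(7.7, -11.3) = 145.7289 degrees

r = 13.6741, theta = 145.7289 degrees


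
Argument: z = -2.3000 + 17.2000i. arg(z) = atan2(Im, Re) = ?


Re = -2.3, Im = 17.2
arg = atan2(17.2, -2.3) = 97.6165 degrees

arg(z) = 97.6165 degrees


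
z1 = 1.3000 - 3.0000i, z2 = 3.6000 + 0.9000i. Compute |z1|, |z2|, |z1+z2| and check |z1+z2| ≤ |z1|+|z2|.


|z1| = sqrt(1.3^2 + (-3)^2) = sqrt(10.69) = 3.2696
|z2| = sqrt(3.6^2 + 0.9^2) = sqrt(13.77) = 3.7108
z1+z2 = 4.9000 - 2.1000i
|z1+z2| = sqrt(28.42) = 5.3310
|z1|+|z2| = 3.2696 + 3.7108 = 6.9804

|z1+z2| = 5.3310 ≤ |z1|+|z2| = 6.9804 (verified)


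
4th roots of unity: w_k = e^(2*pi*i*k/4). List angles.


The 4th roots of unity are cis(360k/4°) for k=0..3
Angle step = 360/4 = 90°
Primitive root: cis(90°)
Primitive root = 0 + 1.0000i

4 roots at angles: 0°, 90°, 180°, 270°


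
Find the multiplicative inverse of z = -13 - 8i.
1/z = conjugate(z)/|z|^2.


|z|^2 = 169+64 = 233
1/z = (-13 + 8i)/233

1/z = -0.0558 + 0.0343i


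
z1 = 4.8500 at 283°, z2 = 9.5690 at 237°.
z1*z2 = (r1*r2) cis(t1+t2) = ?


r = 4.8500 * 9.5690 = 46.4096
theta = 283° + 237° = 520° = 160° (mod 360)

46.4096 cis(160°)


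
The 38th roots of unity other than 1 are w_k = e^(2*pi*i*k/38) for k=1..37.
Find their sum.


With w = e^(2*pi*i/38), all 38 of the 38th roots of unity w^0 = 1, w, ..., w^(37) sum to 0: 1 + w + ... + w^(37) = (1 - w^38)/(1 - w) = 0 since w^38 = 1, w ≠ 1.
Removing the root 1: w + w^2 + ... + w^(37) = 0 - 1 = -1

Sum = -1


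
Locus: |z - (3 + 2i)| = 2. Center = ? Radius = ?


|z - z0| = r is a circle with center z0 and radius r.
Center = (3, 2), radius = 2

Circle with center (3, 2) and radius 2


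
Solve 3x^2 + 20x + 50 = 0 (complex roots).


disc = 20^2 - 4*3*50 = 400 - 600 = -200
sqrt(|disc|) = sqrt(200) = 14.1421
Real part = -20/(2*3) = -3.3333
Imag part = 14.1421/(2*3) = 2.3570

-3.3333 ± 2.3570i


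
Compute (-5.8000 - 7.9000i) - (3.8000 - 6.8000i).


Real: -5.8 - 3.8 = -9.6
Imag: -7.9 + 6.8 = -1.1

-9.6000 - 1.1000i


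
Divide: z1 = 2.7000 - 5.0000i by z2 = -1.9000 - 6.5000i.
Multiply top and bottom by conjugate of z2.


Conjugate of z2 = -1.9000 + 6.5000i
Numerator: (2.7000 - 5.0000i)(-1.9000 + 6.5000i) = 27.3700 + 27.0500i
Denominator: (-1.9)^2 + (-6.5)^2 = 45.86
Result = (27.3700 + 27.0500i)/45.86

0.5968 + 0.5898i


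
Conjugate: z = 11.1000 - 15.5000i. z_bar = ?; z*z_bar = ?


z_bar = 11.1000 + 15.5000i
z*z_bar = 11.1^2 + (-15.5)^2 = 123.21 + 240.25 = 363.46

z_bar = 11.1000 + 15.5000i, z*z_bar = 363.46


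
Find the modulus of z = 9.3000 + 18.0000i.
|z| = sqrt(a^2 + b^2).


|z| = sqrt(9.3^2 + 18^2) = sqrt(86.49 + 324) = sqrt(410.49) = 20.2606

|z| = 20.2606


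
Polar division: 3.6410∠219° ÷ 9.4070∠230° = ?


r = 3.6410 / 9.4070 = 0.3871
theta = 219° - 230° = -11° = 349° (mod 360)

0.3871 cis(349°)


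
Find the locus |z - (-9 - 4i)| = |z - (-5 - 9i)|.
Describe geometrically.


Equal distances means the locus is the perpendicular bisector of z1 and z2.
Midpoint = ((-9+(-5))/2, (-4+(-9))/2) = (-7.0000, -6.5000)

Perpendicular bisector through (-7.0000, -6.5000)


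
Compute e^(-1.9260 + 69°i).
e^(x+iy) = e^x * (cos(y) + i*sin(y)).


e^-1.9260 = 0.14573
cos(69°) = 0.3584
sin(69°) = 0.9336
Real = 0.14573*0.3584 = 0.0522
Imag = 0.14573*0.9336 = 0.1361

0.0522 + 0.1361i


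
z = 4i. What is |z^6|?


|z| = sqrt(0+16) = sqrt(16) = 4
|z^6| = |z|^6 = 4^6 = 4096

|z^6| = 4096


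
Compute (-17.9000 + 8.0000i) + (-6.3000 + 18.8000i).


Real: -17.9 - 6.3 = -24.2
Imag: 8 + 18.8 = 26.8

-24.2000 + 26.8000i


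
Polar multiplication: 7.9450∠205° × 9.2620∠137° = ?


r = 7.9450 * 9.2620 = 73.5866
theta = 205° + 137° = 342° = 342° (mod 360)

73.5866 cis(342°)


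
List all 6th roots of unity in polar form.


The 6th roots of unity are cis(360k/6°) for k=0..5
Angle step = 360/6 = 60°
Primitive root: cis(60°)
Primitive root = 0.5000 + 0.8660i

6 roots at angles: 0°, 60°, 120°, 180°, 240°, 300°


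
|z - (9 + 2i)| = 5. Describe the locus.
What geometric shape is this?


|z - z0| = r is a circle with center z0 and radius r.
Center = (9, 2), radius = 5

Circle with center (9, 2) and radius 5


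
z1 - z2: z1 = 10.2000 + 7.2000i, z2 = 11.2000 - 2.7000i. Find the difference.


Real: 10.2 - 11.2 = -1
Imag: 7.2 + 2.7 = 9.9

-1.0000 + 9.9000i


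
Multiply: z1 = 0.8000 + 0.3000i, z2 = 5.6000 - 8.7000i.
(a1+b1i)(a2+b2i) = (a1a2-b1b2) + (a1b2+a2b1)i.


Real = 0.8*5.6 - 0.3*(-8.7) = 4.48 - (-2.61) = 7.09
Imag = 0.8*(-8.7) + 5.6*0.3 = -6.96 + 1.68 = -5.28

7.0900 - 5.2800i


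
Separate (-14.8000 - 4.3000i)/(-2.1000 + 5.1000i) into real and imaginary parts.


Multiply by conjugate: (-14.8000 - 4.3000i)(-2.1000 - 5.1000i) / ((-2.1)^2 + 5.1^2)
Numerator real = -14.8*(-2.1) - (4.3)*5.1 = 9.15
Numerator imag = -4.3*(-2.1) - (-14.8)*5.1 = 84.51
Denominator = 30.42
Re(z) = 9.15/30.42 = 0.3008
Im(z) = 84.51/30.42 = 2.7781

Re(z) = 0.3008, Im(z) = 2.7781


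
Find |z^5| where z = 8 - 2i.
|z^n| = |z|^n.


|z| = sqrt(64+4) = sqrt(68) = 8.2462
|z^5| = |z|^5 = (sqrt(68))^5 = 68^2 * sqrt(68) = 4624*sqrt(68)

|z^5| = 4624*sqrt(68) ≈ 38130.4808


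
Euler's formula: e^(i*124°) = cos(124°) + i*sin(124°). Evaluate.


cos(124°) = -0.5592
sin(124°) = 0.8290

e^(i*124°) = -0.5592 + 0.8290i


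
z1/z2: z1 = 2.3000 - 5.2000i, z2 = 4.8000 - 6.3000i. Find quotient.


Conjugate of z2 = 4.8000 + 6.3000i
Numerator: (2.3000 - 5.2000i)(4.8000 + 6.3000i) = 43.8000 - 10.4700i
Denominator: 4.8^2 + (-6.3)^2 = 62.73
Result = (43.8000 - 10.4700i)/62.73

0.6982 - 0.1669i


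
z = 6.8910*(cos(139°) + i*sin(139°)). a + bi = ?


a = 6.8910*cos(139°) = 6.8910*(-0.75471) = -5.2007
b = 6.8910*sin(139°) = 6.8910*0.65606 = 4.5209

-5.2007 + 4.5209i


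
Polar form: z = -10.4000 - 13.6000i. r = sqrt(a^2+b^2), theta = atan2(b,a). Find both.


r = sqrt(108.16+184.96) = sqrt(293.12) = 17.1207
theta = atan2(-13.6, -10.4) = -127.4054 degrees

r = 17.1207, theta = -127.4054 degrees


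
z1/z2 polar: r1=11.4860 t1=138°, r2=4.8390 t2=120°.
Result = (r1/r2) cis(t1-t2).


r = 11.4860 / 4.8390 = 2.3736
theta = 138° - 120° = 18° = 18° (mod 360)

2.3736 cis(18°)


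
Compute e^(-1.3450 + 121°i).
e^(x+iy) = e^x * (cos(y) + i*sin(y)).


e^-1.3450 = 0.2605
cos(121°) = -0.515
sin(121°) = 0.8572
Real = 0.2605*(-0.515) = -0.1342
Imag = 0.2605*0.8572 = 0.2233

-0.1342 + 0.2233i


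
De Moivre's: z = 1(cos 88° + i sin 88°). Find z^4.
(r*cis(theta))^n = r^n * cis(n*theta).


r^4 = 1^4 = 1
n*theta = 4*88° = 352° = 352° (mod 360)
a = 1*cos(352°) = 0.9903
b = 1*sin(352°) = -0.1392

1 cis(352°) = 0.9903 - 0.1392i


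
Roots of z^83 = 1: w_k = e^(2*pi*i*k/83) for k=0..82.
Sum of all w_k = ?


The sum of all 83th roots of unity is 0.
Geometric series: (1 - w^83)/(1 - w) = (1-1)/(1-w) = 0 since w^83 = 1, w ≠ 1.
Alternatively: coefficient of z^82 in z^83 - 1 is 0.

0


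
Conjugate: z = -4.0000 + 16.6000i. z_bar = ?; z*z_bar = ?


z_bar = -4.0000 - 16.6000i
z*z_bar = (-4)^2 + 16.6^2 = 16 + 275.56 = 291.56

z_bar = -4.0000 - 16.6000i, z*z_bar = 291.56


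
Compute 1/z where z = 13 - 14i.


|z|^2 = 169+196 = 365
1/z = (13 + 14i)/365

1/z = 0.0356 + 0.0384i


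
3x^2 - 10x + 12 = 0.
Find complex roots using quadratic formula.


disc = (-10)^2 - 4*3*12 = 100 - 144 = -44
sqrt(|disc|) = sqrt(44) = 6.6332
Real part = 10/(2*3) = 1.6667
Imag part = 6.6332/(2*3) = 1.1055

1.6667 ± 1.1055i


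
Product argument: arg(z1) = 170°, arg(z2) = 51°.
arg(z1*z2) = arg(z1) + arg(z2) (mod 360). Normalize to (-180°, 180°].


arg(z1*z2) = 170° + 51° = 221°
Normalized to (-180°, 180°]: -139°

-139°


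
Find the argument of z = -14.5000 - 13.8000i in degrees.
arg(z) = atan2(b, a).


Re = -14.5, Im = -13.8
arg = atan2(-13.8, -14.5) = -136.4169 degrees

arg(z) = -136.4169 degrees


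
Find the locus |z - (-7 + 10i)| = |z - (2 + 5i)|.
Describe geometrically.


Equal distances means the locus is the perpendicular bisector of z1 and z2.
Midpoint = ((-7+2)/2, (10+5)/2) = (-2.5000, 7.5000)

Perpendicular bisector through (-2.5000, 7.5000)


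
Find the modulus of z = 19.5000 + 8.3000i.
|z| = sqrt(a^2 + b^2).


|z| = sqrt(19.5^2 + 8.3^2) = sqrt(380.25 + 68.89) = sqrt(449.14) = 21.1929

|z| = 21.1929


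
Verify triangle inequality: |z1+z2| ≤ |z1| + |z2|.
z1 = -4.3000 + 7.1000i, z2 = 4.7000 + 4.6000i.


|z1| = sqrt((-4.3)^2 + 7.1^2) = sqrt(68.9) = 8.3006
|z2| = sqrt(4.7^2 + 4.6^2) = sqrt(43.25) = 6.5765
z1+z2 = 0.4000 + 11.7000i
|z1+z2| = sqrt(137.05) = 11.7068
|z1|+|z2| = 8.3006 + 6.5765 = 14.8771

|z1+z2| = 11.7068 ≤ |z1|+|z2| = 14.8771 (verified)


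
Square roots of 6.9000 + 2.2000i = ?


|z| = sqrt(47.61+4.84) = 7.2422
sqrt((|z|+a)/2) = sqrt((7.2422+6.9)/2) = sqrt(7.0711) = 2.6592
sqrt((|z|-a)/2) = sqrt((7.2422-6.9)/2) = sqrt(0.1711) = 0.4137

±(2.6592 + 0.4137i) i.e. 2.6592 + 0.4137i and -2.6592 - 0.4137i


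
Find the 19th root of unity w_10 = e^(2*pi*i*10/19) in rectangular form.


Angle = 360*10/19 = 189.4737°
a = cos(189.4737°) = -0.9864
b = sin(189.4737°) = -0.1646

-0.9864 - 0.1646i


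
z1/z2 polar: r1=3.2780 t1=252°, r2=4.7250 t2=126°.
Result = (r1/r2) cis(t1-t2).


r = 3.2780 / 4.7250 = 0.6938
theta = 252° - 126° = 126° = 126° (mod 360)

0.6938 cis(126°)


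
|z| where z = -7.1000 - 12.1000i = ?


|z| = sqrt((-7.1)^2 + (-12.1)^2) = sqrt(50.41 + 146.41) = sqrt(196.82) = 14.0293

|z| = 14.0293


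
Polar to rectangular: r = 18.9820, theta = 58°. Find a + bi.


a = 18.9820*cos(58°) = 18.9820*0.52992 = 10.0589
b = 18.9820*sin(58°) = 18.9820*0.848048 = 16.0976

10.0589 + 16.0976i


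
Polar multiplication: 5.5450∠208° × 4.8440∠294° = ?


r = 5.5450 * 4.8440 = 26.8600
theta = 208° + 294° = 502° = 142° (mod 360)

26.8600 cis(142°)


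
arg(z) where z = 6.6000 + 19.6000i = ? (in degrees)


Re = 6.6, Im = 19.6
arg = atan2(19.6, 6.6) = 71.3898 degrees

arg(z) = 71.3898 degrees


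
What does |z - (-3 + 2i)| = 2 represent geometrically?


|z - z0| = r is a circle with center z0 and radius r.
Center = (-3, 2), radius = 2

Circle with center (-3, 2) and radius 2


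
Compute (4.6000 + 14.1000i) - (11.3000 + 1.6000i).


Real: 4.6 - 11.3 = -6.7
Imag: 14.1 - 1.6 = 12.5

-6.7000 + 12.5000i


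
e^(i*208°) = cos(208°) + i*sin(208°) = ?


cos(208°) = -0.8829
sin(208°) = -0.4695

e^(i*208°) = -0.8829 - 0.4695i


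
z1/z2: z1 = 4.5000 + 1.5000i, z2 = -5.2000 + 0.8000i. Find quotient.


Conjugate of z2 = -5.2000 - 0.8000i
Numerator: (4.5000 + 1.5000i)(-5.2000 - 0.8000i) = -22.2000 - 11.4000i
Denominator: (-5.2)^2 + 0.8^2 = 27.68
Result = (-22.2000 - 11.4000i)/27.68

-0.8020 - 0.4118i


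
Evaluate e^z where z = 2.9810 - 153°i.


e^2.9810 = 19.7075
cos(-153°) = -0.891007
sin(-153°) = -0.45399
Real = 19.7075*(-0.891007) = -17.5595
Imag = 19.7075*(-0.45399) = -8.9470

-17.5595 - 8.9470i


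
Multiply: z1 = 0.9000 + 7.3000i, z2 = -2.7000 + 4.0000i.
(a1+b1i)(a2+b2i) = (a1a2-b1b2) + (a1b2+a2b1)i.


Real = 0.9*(-2.7) - 7.3*4 = -2.43 - 29.2 = -31.63
Imag = 0.9*4 - (2.7)*7.3 = 3.6 - (19.71) = -16.11

-31.6300 - 16.1100i


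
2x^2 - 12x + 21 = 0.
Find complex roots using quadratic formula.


disc = (-12)^2 - 4*2*21 = 144 - 168 = -24
sqrt(|disc|) = sqrt(24) = 4.8990
Real part = 12/(2*2) = 3.0000
Imag part = 4.8990/(2*2) = 1.2247

3.0000 ± 1.2247i


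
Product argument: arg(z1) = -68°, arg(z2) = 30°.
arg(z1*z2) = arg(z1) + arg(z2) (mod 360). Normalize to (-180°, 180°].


arg(z1*z2) = -68° + 30° = -38°
Normalized to (-180°, 180°]: -38°

-38°


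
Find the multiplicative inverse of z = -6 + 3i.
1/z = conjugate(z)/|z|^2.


|z|^2 = 36+9 = 45
1/z = (-6 - 3i)/45

1/z = -0.1333 - 0.0667i


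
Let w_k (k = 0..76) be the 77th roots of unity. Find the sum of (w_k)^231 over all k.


The roots are w_k = w^k with w = e^(2*pi*i/77), and (w^k)^231 = (w^231)^k.
So S = 1 + u + u^2 + ... + u^(76) with u = w^231.
231 = 3*77 + 0, so 231 is a multiple of 77 and u = (w^77)^3 = 1.
Every one of the 77 terms equals 1: S = 77

S = 77


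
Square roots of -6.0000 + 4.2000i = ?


|z| = sqrt(36+17.64) = 7.3239
sqrt((|z|+a)/2) = sqrt((7.3239+(-6))/2) = sqrt(0.6620) = 0.8136
sqrt((|z|-a)/2) = sqrt((7.3239-(-6))/2) = sqrt(6.6620) = 2.5811

±(0.8136 + 2.5811i) i.e. 0.8136 + 2.5811i and -0.8136 - 2.5811i


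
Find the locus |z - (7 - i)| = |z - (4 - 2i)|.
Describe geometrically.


Equal distances means the locus is the perpendicular bisector of z1 and z2.
Midpoint = ((7+4)/2, (-1+(-2))/2) = (5.5000, -1.5000)

Perpendicular bisector through (5.5000, -1.5000)


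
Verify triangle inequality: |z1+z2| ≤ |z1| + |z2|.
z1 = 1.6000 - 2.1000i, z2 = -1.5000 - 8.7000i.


|z1| = sqrt(1.6^2 + (-2.1)^2) = sqrt(6.97) = 2.6401
|z2| = sqrt((-1.5)^2 + (-8.7)^2) = sqrt(77.94) = 8.8284
z1+z2 = 0.1000 - 10.8000i
|z1+z2| = sqrt(116.65) = 10.8005
|z1|+|z2| = 2.6401 + 8.8284 = 11.4685

|z1+z2| = 10.8005 ≤ |z1|+|z2| = 11.4685 (verified)


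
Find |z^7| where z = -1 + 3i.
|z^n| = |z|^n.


|z| = sqrt(1+9) = sqrt(10) = 3.1623
|z^7| = |z|^7 = (sqrt(10))^7 = 10^3 * sqrt(10) = 1000*sqrt(10)

|z^7| = 1000*sqrt(10) ≈ 3162.2777


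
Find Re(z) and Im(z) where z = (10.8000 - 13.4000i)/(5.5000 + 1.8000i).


Multiply by conjugate: (10.8000 - 13.4000i)(5.5000 - 1.8000i) / (5.5^2 + 1.8^2)
Numerator real = 10.8*5.5 - (13.4)*1.8 = 35.28
Numerator imag = -13.4*5.5 - 10.8*1.8 = -93.14
Denominator = 33.49
Re(z) = 35.28/33.49 = 1.0534
Im(z) = -93.14/33.49 = -2.7811

Re(z) = 1.0534, Im(z) = -2.7811


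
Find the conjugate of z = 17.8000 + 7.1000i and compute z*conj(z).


z_bar = 17.8000 - 7.1000i
z*z_bar = 17.8^2 + 7.1^2 = 316.84 + 50.41 = 367.25

z_bar = 17.8000 - 7.1000i, z*z_bar = 367.25


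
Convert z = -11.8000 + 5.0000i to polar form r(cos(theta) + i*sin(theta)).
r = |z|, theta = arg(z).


r = sqrt(139.24+25) = sqrt(164.24) = 12.8156
theta = atan2(5, -11.8) = 157.0362 degrees

r = 12.8156, theta = 157.0362 degrees


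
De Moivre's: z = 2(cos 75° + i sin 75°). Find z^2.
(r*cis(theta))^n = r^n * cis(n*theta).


r^2 = 2^2 = 4
n*theta = 2*75° = 150° = 150° (mod 360)
a = 4*cos(150°) = -3.4641
b = 4*sin(150°) = 2.0000

4 cis(150°) = -3.4641 + 2.0000i


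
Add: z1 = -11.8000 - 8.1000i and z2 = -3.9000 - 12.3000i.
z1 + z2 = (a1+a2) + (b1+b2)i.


Real: -11.8 - 3.9 = -15.7
Imag: -8.1 - 12.3 = -20.4

-15.7000 - 20.4000i


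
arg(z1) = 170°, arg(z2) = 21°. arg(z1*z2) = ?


arg(z1*z2) = 170° + 21° = 191°
Normalized to (-180°, 180°]: -169°

-169°


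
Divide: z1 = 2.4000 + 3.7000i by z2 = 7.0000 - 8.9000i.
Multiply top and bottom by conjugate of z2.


Conjugate of z2 = 7.0000 + 8.9000i
Numerator: (2.4000 + 3.7000i)(7.0000 + 8.9000i) = -16.1300 + 47.2600i
Denominator: 7^2 + (-8.9)^2 = 128.21
Result = (-16.1300 + 47.2600i)/128.21

-0.1258 + 0.3686i


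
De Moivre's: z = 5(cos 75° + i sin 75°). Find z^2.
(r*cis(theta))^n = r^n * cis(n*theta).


r^2 = 5^2 = 25
n*theta = 2*75° = 150° = 150° (mod 360)
a = 25*cos(150°) = -21.6506
b = 25*sin(150°) = 12.5000

25 cis(150°) = -21.6506 + 12.5000i


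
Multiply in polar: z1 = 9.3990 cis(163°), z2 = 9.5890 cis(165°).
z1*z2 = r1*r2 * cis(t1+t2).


r = 9.3990 * 9.5890 = 90.1270
theta = 163° + 165° = 328° = 328° (mod 360)

90.1270 cis(328°)


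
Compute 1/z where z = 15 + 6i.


|z|^2 = 225+36 = 261
1/z = (15 - 6i)/261

1/z = 0.0575 - 0.0230i


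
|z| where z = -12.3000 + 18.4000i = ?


|z| = sqrt((-12.3)^2 + 18.4^2) = sqrt(151.29 + 338.56) = sqrt(489.85) = 22.1326

|z| = 22.1326


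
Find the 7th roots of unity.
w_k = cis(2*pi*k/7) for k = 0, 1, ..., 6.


The 7th roots of unity are cis(360k/7°) for k=0..6
Angle step = 360/7 = 51.4286°
Primitive root: cis(51.4286°)
Primitive root = 0.6235 + 0.7818i

7 roots at angles: 0°, 51.4286°, 102.8571°, 154.2857°, 205.7143°, 257.1429°, 308.5714°


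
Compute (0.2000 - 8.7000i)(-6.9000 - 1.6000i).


Real = 0.2*(-6.9) - (-8.7)*(-1.6) = -1.38 - 13.92 = -15.3
Imag = 0.2*(-1.6) - (6.9)*(-8.7) = -0.32 + 60.03 = 59.71

-15.3000 + 59.7100i


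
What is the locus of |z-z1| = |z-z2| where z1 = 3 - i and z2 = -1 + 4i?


Equal distances means the locus is the perpendicular bisector of z1 and z2.
Midpoint = ((3+(-1))/2, (-1+4)/2) = (1.0000, 1.5000)

Perpendicular bisector through (1.0000, 1.5000)


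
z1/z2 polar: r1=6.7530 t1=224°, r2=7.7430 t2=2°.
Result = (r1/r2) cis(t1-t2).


r = 6.7530 / 7.7430 = 0.8721
theta = 224° - 2° = 222° = 222° (mod 360)

0.8721 cis(222°)


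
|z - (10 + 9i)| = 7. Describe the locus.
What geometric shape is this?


|z - z0| = r is a circle with center z0 and radius r.
Center = (10, 9), radius = 7

Circle with center (10, 9) and radius 7


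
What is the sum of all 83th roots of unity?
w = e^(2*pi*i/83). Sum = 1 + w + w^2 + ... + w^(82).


The sum of all 83th roots of unity is 0.
Geometric series: (1 - w^83)/(1 - w) = (1-1)/(1-w) = 0 since w^83 = 1, w ≠ 1.
Alternatively: coefficient of z^82 in z^83 - 1 is 0.

0


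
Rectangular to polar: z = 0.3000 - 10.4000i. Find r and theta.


r = sqrt(0.09+108.16) = sqrt(108.25) = 10.4043
theta = atan2(-10.4, 0.3) = -88.3477 degrees

r = 10.4043, theta = -88.3477 degrees


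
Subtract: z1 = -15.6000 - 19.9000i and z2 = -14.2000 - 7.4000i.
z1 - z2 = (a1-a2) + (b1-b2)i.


Real: -15.6 + 14.2 = -1.4
Imag: -19.9 + 7.4 = -12.5

-1.4000 - 12.5000i


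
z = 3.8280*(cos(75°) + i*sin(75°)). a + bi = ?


a = 3.8280*cos(75°) = 3.8280*0.25882 = 0.9908
b = 3.8280*sin(75°) = 3.8280*0.96593 = 3.6976

0.9908 + 3.6976i


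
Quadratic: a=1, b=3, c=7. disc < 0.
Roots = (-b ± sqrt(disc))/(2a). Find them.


disc = 3^2 - 4*1*7 = 9 - 28 = -19
sqrt(|disc|) = sqrt(19) = 4.3589
Real part = -3/(2*1) = -1.5000
Imag part = 4.3589/(2*1) = 2.1794

-1.5000 ± 2.1794i


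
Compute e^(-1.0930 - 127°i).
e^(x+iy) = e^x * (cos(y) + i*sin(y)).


e^-1.0930 = 0.3352
cos(-127°) = -0.6018
sin(-127°) = -0.7986
Real = 0.3352*(-0.6018) = -0.2017
Imag = 0.3352*(-0.7986) = -0.2677

-0.2017 - 0.2677i


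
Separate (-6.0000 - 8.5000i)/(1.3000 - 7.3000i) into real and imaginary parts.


Multiply by conjugate: (-6.0000 - 8.5000i)(1.3000 + 7.3000i) / (1.3^2 + (-7.3)^2)
Numerator real = -6*1.3 - (8.5)*(-7.3) = 54.25
Numerator imag = -8.5*1.3 - (-6)*(-7.3) = -54.85
Denominator = 54.98
Re(z) = 54.25/54.98 = 0.9867
Im(z) = -54.85/54.98 = -0.9976

Re(z) = 0.9867, Im(z) = -0.9976


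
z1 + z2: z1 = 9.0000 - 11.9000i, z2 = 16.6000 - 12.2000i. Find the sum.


Real: 9 + 16.6 = 25.6
Imag: -11.9 - 12.2 = -24.1

25.6000 - 24.1000i


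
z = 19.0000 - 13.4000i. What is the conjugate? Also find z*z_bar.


z_bar = 19.0000 + 13.4000i
z*z_bar = 19^2 + (-13.4)^2 = 361 + 179.56 = 540.56

z_bar = 19.0000 + 13.4000i, z*z_bar = 540.56


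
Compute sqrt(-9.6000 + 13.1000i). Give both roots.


|z| = sqrt(92.16+171.61) = 16.2410
sqrt((|z|+a)/2) = sqrt((16.2410+(-9.6))/2) = sqrt(3.3205) = 1.8222
sqrt((|z|-a)/2) = sqrt((16.2410-(-9.6))/2) = sqrt(12.9205) = 3.5945

±(1.8222 + 3.5945i) i.e. 1.8222 + 3.5945i and -1.8222 - 3.5945i


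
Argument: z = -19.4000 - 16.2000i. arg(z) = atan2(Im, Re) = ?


Re = -19.4, Im = -16.2
arg = atan2(-16.2, -19.4) = -140.1364 degrees

arg(z) = -140.1364 degrees


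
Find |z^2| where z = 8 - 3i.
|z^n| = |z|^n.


|z| = sqrt(64+9) = sqrt(73) = 8.5440
|z^2| = |z|^2 = (sqrt(73))^2 = 73

|z^2| = 73


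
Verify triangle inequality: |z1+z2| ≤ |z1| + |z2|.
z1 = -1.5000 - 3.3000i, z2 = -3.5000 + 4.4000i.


|z1| = sqrt((-1.5)^2 + (-3.3)^2) = sqrt(13.14) = 3.6249
|z2| = sqrt((-3.5)^2 + 4.4^2) = sqrt(31.61) = 5.6223
z1+z2 = -5.0000 + 1.1000i
|z1+z2| = sqrt(26.21) = 5.1196
|z1|+|z2| = 3.6249 + 5.6223 = 9.2472

|z1+z2| = 5.1196 ≤ |z1|+|z2| = 9.2472 (verified)


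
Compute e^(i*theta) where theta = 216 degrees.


cos(216°) = -0.8090
sin(216°) = -0.5878

e^(i*216°) = -0.8090 - 0.5878i


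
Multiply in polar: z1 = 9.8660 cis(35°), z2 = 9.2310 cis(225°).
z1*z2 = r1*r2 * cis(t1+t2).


r = 9.8660 * 9.2310 = 91.0730
theta = 35° + 225° = 260° = 260° (mod 360)

91.0730 cis(260°)


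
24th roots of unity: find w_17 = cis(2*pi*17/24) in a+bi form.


Angle = 360*17/24 = 255°
a = cos(255°) = -0.2588
b = sin(255°) = -0.9659

-0.2588 - 0.9659i


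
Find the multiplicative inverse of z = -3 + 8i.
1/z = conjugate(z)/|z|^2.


|z|^2 = 9+64 = 73
1/z = (-3 - 8i)/73

1/z = -0.0411 - 0.1096i


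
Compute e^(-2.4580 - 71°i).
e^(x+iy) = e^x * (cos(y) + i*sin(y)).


e^-2.4580 = 0.0856
cos(-71°) = 0.3256
sin(-71°) = -0.9455
Real = 0.0856*0.3256 = 0.0279
Imag = 0.0856*(-0.9455) = -0.0809

0.0279 - 0.0809i


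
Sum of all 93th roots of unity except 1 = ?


With w = e^(2*pi*i/93), all 93 of the 93th roots of unity w^0 = 1, w, ..., w^(92) sum to 0: 1 + w + ... + w^(92) = (1 - w^93)/(1 - w) = 0 since w^93 = 1, w ≠ 1.
Removing the root 1: w + w^2 + ... + w^(92) = 0 - 1 = -1

Sum = -1


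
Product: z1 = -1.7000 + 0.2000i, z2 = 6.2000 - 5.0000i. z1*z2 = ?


Real = -1.7*6.2 - 0.2*(-5) = -10.54 - (-1) = -9.54
Imag = -1.7*(-5) + 6.2*0.2 = 8.5 + 1.24 = 9.74

-9.5400 + 9.7400i


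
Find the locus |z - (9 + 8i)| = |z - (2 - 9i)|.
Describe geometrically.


Equal distances means the locus is the perpendicular bisector of z1 and z2.
Midpoint = ((9+2)/2, (8+(-9))/2) = (5.5000, -0.5000)

Perpendicular bisector through (5.5000, -0.5000)


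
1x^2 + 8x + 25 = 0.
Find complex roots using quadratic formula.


disc = 8^2 - 4*1*25 = 64 - 100 = -36
sqrt(|disc|) = sqrt(36) = 6.0000
Real part = -8/(2*1) = -4.0000
Imag part = 6.0000/(2*1) = 3.0000

-4.0000 ± 3.0000i


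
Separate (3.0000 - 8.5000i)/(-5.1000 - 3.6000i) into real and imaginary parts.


Multiply by conjugate: (3.0000 - 8.5000i)(-5.1000 + 3.6000i) / ((-5.1)^2 + (-3.6)^2)
Numerator real = 3*(-5.1) - (8.5)*(-3.6) = 15.3
Numerator imag = -8.5*(-5.1) - 3*(-3.6) = 54.15
Denominator = 38.97
Re(z) = 15.3/38.97 = 0.3926
Im(z) = 54.15/38.97 = 1.3895

Re(z) = 0.3926, Im(z) = 1.3895


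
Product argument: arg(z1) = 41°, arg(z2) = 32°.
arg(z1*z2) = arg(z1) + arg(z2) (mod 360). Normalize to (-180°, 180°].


arg(z1*z2) = 41° + 32° = 73°
Normalized to (-180°, 180°]: 73°

73°


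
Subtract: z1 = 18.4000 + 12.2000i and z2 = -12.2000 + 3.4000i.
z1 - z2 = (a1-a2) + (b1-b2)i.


Real: 18.4 + 12.2 = 30.6
Imag: 12.2 - 3.4 = 8.8

30.6000 + 8.8000i


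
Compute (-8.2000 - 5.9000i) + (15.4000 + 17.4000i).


Real: -8.2 + 15.4 = 7.2
Imag: -5.9 + 17.4 = 11.5

7.2000 + 11.5000i


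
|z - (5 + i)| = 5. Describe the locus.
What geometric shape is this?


|z - z0| = r is a circle with center z0 and radius r.
Center = (5, 1), radius = 5

Circle with center (5, 1) and radius 5


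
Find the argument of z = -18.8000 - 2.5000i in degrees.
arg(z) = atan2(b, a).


Re = -18.8, Im = -2.5
arg = atan2(-2.5, -18.8) = -172.4253 degrees

arg(z) = -172.4253 degrees


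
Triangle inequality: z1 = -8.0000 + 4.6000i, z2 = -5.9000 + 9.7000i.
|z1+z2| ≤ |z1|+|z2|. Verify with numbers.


|z1| = sqrt((-8)^2 + 4.6^2) = sqrt(85.16) = 9.2282
|z2| = sqrt((-5.9)^2 + 9.7^2) = sqrt(128.9) = 11.3534
z1+z2 = -13.9000 + 14.3000i
|z1+z2| = sqrt(397.7) = 19.9424
|z1|+|z2| = 9.2282 + 11.3534 = 20.5816

|z1+z2| = 19.9424 ≤ |z1|+|z2| = 20.5816 (verified)
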